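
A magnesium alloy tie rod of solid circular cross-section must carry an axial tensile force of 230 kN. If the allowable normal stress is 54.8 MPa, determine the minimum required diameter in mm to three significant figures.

Required area A ≥ P/σ_allow = 230000/54.8 = 4197 mm².
For a solid circular section, d ≥ √(4A/π) = 73.1 mm.

73.1 mm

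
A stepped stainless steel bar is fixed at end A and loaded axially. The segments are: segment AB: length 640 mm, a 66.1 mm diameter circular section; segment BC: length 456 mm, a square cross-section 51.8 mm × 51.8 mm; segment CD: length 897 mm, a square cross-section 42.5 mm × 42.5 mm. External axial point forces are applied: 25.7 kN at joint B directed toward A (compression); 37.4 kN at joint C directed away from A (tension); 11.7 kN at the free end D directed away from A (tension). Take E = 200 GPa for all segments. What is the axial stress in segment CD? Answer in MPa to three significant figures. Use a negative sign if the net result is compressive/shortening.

6.48 MPa

Internal axial forces (sectioning from the free end, tension +): N_CD = 11.7 kN, N_BC = 49.1 kN, N_AB = 23.4 kN.
A_CD = 1806 mm².
σ_CD = N_CD/A_CD = 11700/1806 = 6.478 MPa.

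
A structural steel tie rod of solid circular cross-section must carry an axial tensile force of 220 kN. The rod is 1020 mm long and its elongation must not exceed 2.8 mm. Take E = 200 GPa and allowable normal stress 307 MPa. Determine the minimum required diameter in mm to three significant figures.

30.2 mm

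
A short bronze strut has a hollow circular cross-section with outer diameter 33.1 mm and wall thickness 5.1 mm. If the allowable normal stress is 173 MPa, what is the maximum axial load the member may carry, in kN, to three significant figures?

A = 448.6 mm².
P_max = σ_allow · A = 173 · 448.6 = 77610 N = 77.61 kN.

77.6 kN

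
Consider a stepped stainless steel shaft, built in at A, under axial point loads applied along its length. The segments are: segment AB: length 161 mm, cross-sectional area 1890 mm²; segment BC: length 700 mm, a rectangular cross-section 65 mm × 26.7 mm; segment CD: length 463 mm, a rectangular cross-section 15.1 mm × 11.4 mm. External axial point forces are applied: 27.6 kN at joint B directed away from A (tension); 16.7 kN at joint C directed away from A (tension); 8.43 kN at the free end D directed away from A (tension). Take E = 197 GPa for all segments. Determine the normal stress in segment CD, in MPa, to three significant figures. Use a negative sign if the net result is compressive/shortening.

49.0 MPa

Internal axial forces (sectioning from the free end, tension +): N_CD = 8.43 kN, N_BC = 25.13 kN, N_AB = 52.73 kN.
A_CD = 172.1 mm².
σ_CD = N_CD/A_CD = 8430/172.1 = 48.97 MPa.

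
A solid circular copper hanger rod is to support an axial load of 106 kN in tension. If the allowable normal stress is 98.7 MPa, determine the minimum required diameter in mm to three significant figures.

Required area A ≥ P/σ_allow = 106000/98.7 = 1074 mm².
For a solid circular section, d ≥ √(4A/π) = 36.98 mm.

37.0 mm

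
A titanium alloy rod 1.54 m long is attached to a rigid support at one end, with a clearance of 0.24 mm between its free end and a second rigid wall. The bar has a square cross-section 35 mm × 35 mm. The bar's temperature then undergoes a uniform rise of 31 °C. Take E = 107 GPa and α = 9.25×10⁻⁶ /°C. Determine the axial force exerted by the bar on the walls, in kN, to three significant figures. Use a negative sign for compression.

-17.2 kN

Free thermal expansion αLΔT = 9.25e-6 · 1540 · 31 = 0.4416 mm.
The walls engage after the gap closes; constrained expansion = 0.4416 − 0.24 = 0.2016 mm.
The walls impose strain ε = −(0.2016)/1540 = -1.3091e-04; σ = Eε = 107000 · -1.3091e-04 = -14.01 MPa.
Wall reaction R = σ·A = -14.01·1225 = -17160 N = -17.16 kN.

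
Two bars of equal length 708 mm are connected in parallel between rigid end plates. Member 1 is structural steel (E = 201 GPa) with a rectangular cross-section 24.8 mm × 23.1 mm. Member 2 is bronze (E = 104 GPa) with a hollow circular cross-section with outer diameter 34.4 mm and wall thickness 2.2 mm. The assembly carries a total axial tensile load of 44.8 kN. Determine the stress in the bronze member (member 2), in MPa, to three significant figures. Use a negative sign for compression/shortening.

33.7 MPa

A_1 = 572.9 mm².
A_2 = 222.6 mm².
Equal strain + equilibrium ⇒ each member carries load in proportion to AE: A₁E₁ = 115100000 N, A₂E₂ = 23150000 N, ΣAE = 138300000 N.
σ₂ = P·E₂/ΣAE = 44800·104000/138300000 = 33.69 MPa.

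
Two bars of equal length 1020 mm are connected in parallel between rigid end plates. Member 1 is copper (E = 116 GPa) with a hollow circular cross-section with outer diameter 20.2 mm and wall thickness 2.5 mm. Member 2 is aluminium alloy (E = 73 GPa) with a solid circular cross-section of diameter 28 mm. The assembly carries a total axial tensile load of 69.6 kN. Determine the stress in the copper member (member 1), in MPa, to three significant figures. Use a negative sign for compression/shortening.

132 MPa

A_1 = 139 mm².
A_2 = 615.8 mm².
Equal strain + equilibrium ⇒ each member carries load in proportion to AE: A₁E₁ = 16130000 N, A₂E₂ = 44950000 N, ΣAE = 61080000 N.
σ₁ = P·E₁/ΣAE = 69600·116000/61080000 = 132.2 MPa.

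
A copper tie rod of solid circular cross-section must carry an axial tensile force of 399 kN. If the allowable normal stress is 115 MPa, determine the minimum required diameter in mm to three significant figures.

66.5 mm

Required area A ≥ P/σ_allow = 399000/115 = 3470 mm².
For a solid circular section, d ≥ √(4A/π) = 66.46 mm.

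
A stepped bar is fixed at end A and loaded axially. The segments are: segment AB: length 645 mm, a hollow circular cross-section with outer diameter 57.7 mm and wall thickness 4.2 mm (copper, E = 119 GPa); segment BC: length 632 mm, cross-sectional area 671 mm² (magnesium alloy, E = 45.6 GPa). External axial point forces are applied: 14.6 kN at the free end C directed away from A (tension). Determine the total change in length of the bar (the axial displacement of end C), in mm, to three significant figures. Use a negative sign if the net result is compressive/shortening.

0.414 mm

Internal axial forces (sectioning from the free end, tension +): N_BC = 14.6 kN, N_AB = 14.6 kN.
A_AB = 705.9 mm².
δ_AB = 14600·645/(705.9·119000) = 0.1121 mm
δ_BC = 14600·632/(671·45600) = 0.3016 mm
δ = Σδ_i = 0.4137 mm.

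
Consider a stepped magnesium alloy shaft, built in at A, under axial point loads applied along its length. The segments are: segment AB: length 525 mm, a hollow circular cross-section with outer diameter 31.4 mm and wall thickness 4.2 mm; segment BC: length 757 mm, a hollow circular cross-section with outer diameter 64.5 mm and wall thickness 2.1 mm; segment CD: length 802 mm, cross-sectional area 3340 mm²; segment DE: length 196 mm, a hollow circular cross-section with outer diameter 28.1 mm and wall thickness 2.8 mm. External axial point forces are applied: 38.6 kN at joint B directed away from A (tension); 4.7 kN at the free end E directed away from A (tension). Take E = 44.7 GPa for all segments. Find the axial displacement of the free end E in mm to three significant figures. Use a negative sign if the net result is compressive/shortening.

1.73 mm

Internal axial forces (sectioning from the free end, tension +): N_DE = 4.7 kN, N_CD = 4.7 kN, N_BC = 4.7 kN, N_AB = 43.3 kN.
A_AB = 358.9 mm².
A_BC = 411.7 mm².
A_DE = 222.6 mm².
δ_AB = 43300·525/(358.9·44700) = 1.417 mm
δ_BC = 4700·757/(411.7·44700) = 0.1933 mm
δ_CD = 4700·802/(3340·44700) = 0.02525 mm
δ_DE = 4700·196/(222.6·44700) = 0.0926 mm
δ = Σδ_i = 1.728 mm.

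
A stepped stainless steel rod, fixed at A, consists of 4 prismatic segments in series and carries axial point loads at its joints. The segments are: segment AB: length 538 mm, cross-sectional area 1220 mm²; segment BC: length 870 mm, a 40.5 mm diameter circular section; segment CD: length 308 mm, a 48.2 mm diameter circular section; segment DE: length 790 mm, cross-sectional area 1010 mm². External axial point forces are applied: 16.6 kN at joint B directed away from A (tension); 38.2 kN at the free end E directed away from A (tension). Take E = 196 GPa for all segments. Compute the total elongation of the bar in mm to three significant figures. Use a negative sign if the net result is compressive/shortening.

Internal axial forces (sectioning from the free end, tension +): N_DE = 38.2 kN, N_CD = 38.2 kN, N_BC = 38.2 kN, N_AB = 54.8 kN.
A_BC = 1288 mm².
A_CD = 1825 mm².
δ_AB = 54800·538/(1220·196000) = 0.1233 mm
δ_BC = 38200·870/(1288·196000) = 0.1316 mm
δ_CD = 38200·308/(1825·196000) = 0.0329 mm
δ_DE = 38200·790/(1010·196000) = 0.1524 mm
δ = Σδ_i = 0.4403 mm.

0.440 mm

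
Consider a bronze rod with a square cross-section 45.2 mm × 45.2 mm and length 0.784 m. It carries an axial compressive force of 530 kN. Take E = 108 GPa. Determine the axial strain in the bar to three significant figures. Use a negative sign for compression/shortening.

A = 2043 mm².
σ = N/A = -259.4 MPa; ε = σ/E = -259.4/108000 = -2.402e-03.

-0.00240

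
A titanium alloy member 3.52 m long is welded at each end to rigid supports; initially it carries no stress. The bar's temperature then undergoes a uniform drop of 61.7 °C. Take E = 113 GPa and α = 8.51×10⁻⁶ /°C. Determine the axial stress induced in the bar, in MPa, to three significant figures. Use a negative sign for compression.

Free thermal expansion αLΔT = 8.51e-6 · 3520 · -61.7 = -1.848 mm.
The walls impose strain ε = −(-1.848)/3520 = 5.2507e-04; σ = Eε = 113000 · 5.2507e-04 = 59.33 MPa.

59.3 MPa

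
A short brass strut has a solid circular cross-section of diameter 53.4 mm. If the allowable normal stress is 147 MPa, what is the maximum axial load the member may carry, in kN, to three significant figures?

A = 2240 mm².
P_max = σ_allow · A = 147 · 2240 = 329200 N = 329.2 kN.

329 kN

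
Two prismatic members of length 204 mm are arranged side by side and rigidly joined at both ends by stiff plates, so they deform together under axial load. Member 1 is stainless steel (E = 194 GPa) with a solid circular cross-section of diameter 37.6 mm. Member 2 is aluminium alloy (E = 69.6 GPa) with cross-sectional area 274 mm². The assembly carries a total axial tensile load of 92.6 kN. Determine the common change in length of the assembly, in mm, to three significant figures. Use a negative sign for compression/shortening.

0.0806 mm

A_1 = 1110 mm².
Equal strain + equilibrium ⇒ each member carries load in proportion to AE: A₁E₁ = 215400000 N, A₂E₂ = 19070000 N, ΣAE = 234500000 N.
δ = PL/ΣAE = 92600·204/234500000 = 0.08056 mm.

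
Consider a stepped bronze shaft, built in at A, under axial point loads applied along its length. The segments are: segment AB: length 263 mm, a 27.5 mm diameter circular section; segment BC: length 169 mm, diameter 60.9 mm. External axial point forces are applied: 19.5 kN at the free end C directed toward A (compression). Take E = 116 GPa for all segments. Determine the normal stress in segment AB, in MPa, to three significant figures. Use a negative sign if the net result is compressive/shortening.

Internal axial forces (sectioning from the free end, tension +): N_BC = -19.5 kN, N_AB = -19.5 kN.
A_AB = 594 mm².
σ_AB = N_AB/A_AB = -19500/594 = -32.83 MPa.

-32.8 MPa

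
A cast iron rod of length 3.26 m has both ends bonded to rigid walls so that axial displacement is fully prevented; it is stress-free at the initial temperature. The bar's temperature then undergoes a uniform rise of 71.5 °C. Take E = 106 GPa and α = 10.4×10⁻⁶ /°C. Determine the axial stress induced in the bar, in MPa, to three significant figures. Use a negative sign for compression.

Free thermal expansion αLΔT = 10.4e-6 · 3260 · 71.5 = 2.424 mm.
The walls impose strain ε = −(2.424)/3260 = -7.4360e-04; σ = Eε = 106000 · -7.4360e-04 = -78.82 MPa.

-78.8 MPa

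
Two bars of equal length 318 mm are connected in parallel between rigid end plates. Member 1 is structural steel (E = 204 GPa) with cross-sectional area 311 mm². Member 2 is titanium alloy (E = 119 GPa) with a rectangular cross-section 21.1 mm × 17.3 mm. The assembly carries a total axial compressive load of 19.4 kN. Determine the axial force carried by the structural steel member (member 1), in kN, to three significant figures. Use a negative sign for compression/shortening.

-11.5 kN

A_2 = 365 mm².
Equal strain + equilibrium ⇒ each member carries load in proportion to AE: A₁E₁ = 63440000 N, A₂E₂ = 43440000 N, ΣAE = 106900000 N.
F₁ = P·A₁E₁/ΣAE = -19400·63440000/106900000 = -11520 N.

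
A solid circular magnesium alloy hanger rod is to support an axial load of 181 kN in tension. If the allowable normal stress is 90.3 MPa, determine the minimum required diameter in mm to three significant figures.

Required area A ≥ P/σ_allow = 181000/90.3 = 2004 mm².
For a solid circular section, d ≥ √(4A/π) = 50.52 mm.

50.5 mm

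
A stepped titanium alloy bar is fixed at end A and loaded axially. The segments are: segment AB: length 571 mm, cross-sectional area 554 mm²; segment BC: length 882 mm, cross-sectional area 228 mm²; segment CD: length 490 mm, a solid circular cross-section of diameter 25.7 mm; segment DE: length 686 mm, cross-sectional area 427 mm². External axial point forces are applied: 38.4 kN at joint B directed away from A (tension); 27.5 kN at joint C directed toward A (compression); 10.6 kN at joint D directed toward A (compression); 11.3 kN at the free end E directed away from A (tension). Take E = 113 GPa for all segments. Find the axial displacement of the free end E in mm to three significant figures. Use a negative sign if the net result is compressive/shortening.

Internal axial forces (sectioning from the free end, tension +): N_DE = 11.3 kN, N_CD = 0.7 kN, N_BC = -26.8 kN, N_AB = 11.6 kN.
A_CD = 518.7 mm².
δ_AB = 11600·571/(554·113000) = 0.1058 mm
δ_BC = -26800·882/(228·113000) = -0.9175 mm
δ_CD = 700·490/(518.7·113000) = 0.005851 mm
δ_DE = 11300·686/(427·113000) = 0.1607 mm
δ = Σδ_i = -0.6452 mm.

-0.645 mm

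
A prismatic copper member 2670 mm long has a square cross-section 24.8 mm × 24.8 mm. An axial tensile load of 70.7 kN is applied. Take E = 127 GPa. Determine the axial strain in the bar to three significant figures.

9.05e-04

A = 615 mm².
σ = N/A = 115 MPa; ε = σ/E = 115/127000 = 9.051e-04.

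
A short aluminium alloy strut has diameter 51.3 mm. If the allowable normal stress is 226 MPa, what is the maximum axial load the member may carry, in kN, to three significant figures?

467 kN

A = 2067 mm².
P_max = σ_allow · A = 226 · 2067 = 467100 N = 467.1 kN.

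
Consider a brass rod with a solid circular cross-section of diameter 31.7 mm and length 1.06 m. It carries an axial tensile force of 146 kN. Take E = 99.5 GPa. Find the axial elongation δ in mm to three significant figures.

A = 789.2 mm².
δ_mech = NL/(AE) = 146000·1060/(789.2·99500) = 1.971 mm.

1.97 mm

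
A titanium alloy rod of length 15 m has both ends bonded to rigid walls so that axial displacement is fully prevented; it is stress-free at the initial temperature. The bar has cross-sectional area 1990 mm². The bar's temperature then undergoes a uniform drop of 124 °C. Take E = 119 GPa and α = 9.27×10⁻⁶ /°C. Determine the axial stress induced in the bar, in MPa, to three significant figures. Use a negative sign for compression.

137 MPa

Free thermal expansion αLΔT = 9.27e-6 · 15000 · -124 = -17.24 mm.
The walls impose strain ε = −(-17.24)/15000 = 1.1495e-03; σ = Eε = 119000 · 1.1495e-03 = 136.8 MPa.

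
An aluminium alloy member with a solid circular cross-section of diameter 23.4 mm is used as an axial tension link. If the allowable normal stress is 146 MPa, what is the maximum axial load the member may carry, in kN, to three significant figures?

62.8 kN

A = 430.1 mm².
P_max = σ_allow · A = 146 · 430.1 = 62790 N = 62.79 kN.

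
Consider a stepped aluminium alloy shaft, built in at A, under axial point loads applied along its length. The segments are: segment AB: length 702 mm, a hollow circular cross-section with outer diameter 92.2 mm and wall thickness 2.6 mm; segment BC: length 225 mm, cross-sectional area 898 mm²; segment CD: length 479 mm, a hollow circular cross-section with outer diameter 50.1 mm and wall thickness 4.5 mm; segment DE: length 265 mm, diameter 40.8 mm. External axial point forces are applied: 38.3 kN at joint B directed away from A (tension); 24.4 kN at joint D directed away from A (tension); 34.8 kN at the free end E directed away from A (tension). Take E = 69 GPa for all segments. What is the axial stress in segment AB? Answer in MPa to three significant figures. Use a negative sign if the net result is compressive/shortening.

133 MPa

Internal axial forces (sectioning from the free end, tension +): N_DE = 34.8 kN, N_CD = 59.2 kN, N_BC = 59.2 kN, N_AB = 97.5 kN.
A_AB = 731.9 mm².
σ_AB = N_AB/A_AB = 97500/731.9 = 133.2 MPa.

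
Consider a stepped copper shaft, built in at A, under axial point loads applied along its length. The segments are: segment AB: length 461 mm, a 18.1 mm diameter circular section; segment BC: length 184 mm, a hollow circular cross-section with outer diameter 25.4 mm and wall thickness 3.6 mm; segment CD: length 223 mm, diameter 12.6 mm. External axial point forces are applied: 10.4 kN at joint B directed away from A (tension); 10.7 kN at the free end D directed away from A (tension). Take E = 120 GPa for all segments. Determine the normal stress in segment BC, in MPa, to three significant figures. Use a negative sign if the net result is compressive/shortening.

43.4 MPa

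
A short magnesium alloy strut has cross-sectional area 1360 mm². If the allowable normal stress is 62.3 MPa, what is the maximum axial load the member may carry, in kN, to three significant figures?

84.7 kN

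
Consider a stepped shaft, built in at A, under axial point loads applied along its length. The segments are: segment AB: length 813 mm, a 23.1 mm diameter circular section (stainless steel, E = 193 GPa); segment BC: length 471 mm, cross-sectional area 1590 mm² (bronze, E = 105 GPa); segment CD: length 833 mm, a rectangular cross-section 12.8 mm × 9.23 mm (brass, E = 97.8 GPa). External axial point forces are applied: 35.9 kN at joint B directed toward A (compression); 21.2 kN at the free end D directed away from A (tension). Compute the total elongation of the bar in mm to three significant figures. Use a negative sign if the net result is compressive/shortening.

Internal axial forces (sectioning from the free end, tension +): N_CD = 21.2 kN, N_BC = 21.2 kN, N_AB = -14.7 kN.
A_AB = 419.1 mm².
A_CD = 118.1 mm².
δ_AB = -14700·813/(419.1·193000) = -0.1478 mm
δ_BC = 21200·471/(1590·105000) = 0.05981 mm
δ_CD = 21200·833/(118.1·97800) = 1.528 mm
δ = Σδ_i = 1.44 mm.

1.44 mm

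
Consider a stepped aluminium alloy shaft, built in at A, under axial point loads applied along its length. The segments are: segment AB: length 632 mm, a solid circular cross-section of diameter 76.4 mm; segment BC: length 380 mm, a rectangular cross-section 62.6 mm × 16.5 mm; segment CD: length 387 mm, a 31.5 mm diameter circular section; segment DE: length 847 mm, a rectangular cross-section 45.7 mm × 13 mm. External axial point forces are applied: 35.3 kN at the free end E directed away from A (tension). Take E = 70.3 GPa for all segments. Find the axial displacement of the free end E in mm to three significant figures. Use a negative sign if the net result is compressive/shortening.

1.22 mm

Internal axial forces (sectioning from the free end, tension +): N_DE = 35.3 kN, N_CD = 35.3 kN, N_BC = 35.3 kN, N_AB = 35.3 kN.
A_AB = 4584 mm².
A_BC = 1033 mm².
A_CD = 779.3 mm².
A_DE = 594.1 mm².
δ_AB = 35300·632/(4584·70300) = 0.06922 mm
δ_BC = 35300·380/(1033·70300) = 0.1847 mm
δ_CD = 35300·387/(779.3·70300) = 0.2494 mm
δ_DE = 35300·847/(594.1·70300) = 0.7159 mm
δ = Σδ_i = 1.219 mm.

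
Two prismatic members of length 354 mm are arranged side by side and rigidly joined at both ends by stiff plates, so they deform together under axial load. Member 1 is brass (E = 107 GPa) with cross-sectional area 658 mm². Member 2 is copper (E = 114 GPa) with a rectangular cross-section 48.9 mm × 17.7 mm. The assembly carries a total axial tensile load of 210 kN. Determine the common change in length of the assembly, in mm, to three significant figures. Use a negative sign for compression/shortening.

0.440 mm

A_2 = 865.5 mm².
Equal strain + equilibrium ⇒ each member carries load in proportion to AE: A₁E₁ = 70410000 N, A₂E₂ = 98670000 N, ΣAE = 169100000 N.
δ = PL/ΣAE = 210000·354/169100000 = 0.4397 mm.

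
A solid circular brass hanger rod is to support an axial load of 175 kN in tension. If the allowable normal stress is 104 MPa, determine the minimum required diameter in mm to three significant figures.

46.3 mm

Required area A ≥ P/σ_allow = 175000/104 = 1683 mm².
For a solid circular section, d ≥ √(4A/π) = 46.29 mm.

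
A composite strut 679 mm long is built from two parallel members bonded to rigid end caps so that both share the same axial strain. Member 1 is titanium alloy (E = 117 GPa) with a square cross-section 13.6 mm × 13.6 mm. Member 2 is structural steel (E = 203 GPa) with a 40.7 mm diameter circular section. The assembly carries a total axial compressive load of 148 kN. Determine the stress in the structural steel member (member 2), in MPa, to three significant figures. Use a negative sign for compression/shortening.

A_1 = 185 mm².
A_2 = 1301 mm².
Equal strain + equilibrium ⇒ each member carries load in proportion to AE: A₁E₁ = 21640000 N, A₂E₂ = 264100000 N, ΣAE = 285700000 N.
σ₂ = P·E₂/ΣAE = -148000·203000/285700000 = -105.1 MPa.

-105 MPa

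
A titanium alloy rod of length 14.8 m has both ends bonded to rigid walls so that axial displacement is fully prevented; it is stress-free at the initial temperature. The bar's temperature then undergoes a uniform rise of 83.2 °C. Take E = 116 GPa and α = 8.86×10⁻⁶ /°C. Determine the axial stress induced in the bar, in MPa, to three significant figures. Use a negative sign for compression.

-85.5 MPa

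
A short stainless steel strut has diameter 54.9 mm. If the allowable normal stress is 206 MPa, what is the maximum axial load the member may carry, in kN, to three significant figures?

A = 2367 mm².
P_max = σ_allow · A = 206 · 2367 = 487600 N = 487.6 kN.

488 kN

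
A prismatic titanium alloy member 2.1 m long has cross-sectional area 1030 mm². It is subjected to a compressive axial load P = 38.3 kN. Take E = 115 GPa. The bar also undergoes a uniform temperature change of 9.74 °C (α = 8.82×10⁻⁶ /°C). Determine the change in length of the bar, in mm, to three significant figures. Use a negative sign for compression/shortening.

-0.499 mm

δ_mech = NL/(AE) = -38300·2100/(1030·115000) = -0.679 mm.
δ_thermal = αLΔT = 8.82e-6·2100·9.74 = 0.1804 mm.
δ = δ_mech + δ_thermal = -0.4986 mm.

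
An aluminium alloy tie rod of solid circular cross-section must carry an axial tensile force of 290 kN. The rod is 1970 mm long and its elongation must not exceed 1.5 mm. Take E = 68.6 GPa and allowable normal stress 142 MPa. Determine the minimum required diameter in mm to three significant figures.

Required area A ≥ P/σ_allow = 290000/142 = 2042 mm².
For a solid circular section, d ≥ √(4A/π) = 50.99 mm.
Elongation limit: A ≥ PL/(Eδ_allow) = 290000·1970/(68600·1.5) = 5552 mm² ⇒ d ≥ 84.08 mm.
The elongation limit governs.

84.1 mm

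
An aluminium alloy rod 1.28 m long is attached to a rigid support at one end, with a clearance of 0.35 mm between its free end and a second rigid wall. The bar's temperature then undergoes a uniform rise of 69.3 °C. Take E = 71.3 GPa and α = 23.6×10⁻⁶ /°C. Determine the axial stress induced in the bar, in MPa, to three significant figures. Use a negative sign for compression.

Free thermal expansion αLΔT = 23.6e-6 · 1280 · 69.3 = 2.093 mm.
The walls engage after the gap closes; constrained expansion = 2.093 − 0.35 = 1.743 mm.
The walls impose strain ε = −(1.743)/1280 = -1.3620e-03; σ = Eε = 71300 · -1.3620e-03 = -97.11 MPa.

-97.1 MPa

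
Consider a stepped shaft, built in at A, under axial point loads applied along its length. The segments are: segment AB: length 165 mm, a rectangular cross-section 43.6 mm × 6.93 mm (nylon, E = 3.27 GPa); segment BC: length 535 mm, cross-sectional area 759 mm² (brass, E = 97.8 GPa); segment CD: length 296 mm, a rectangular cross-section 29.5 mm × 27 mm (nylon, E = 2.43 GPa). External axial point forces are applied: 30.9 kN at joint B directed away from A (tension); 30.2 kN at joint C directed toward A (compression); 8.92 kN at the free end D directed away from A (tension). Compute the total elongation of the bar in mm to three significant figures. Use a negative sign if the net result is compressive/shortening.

Internal axial forces (sectioning from the free end, tension +): N_CD = 8.92 kN, N_BC = -21.28 kN, N_AB = 9.62 kN.
A_AB = 302.1 mm².
A_CD = 796.5 mm².
δ_AB = 9620·165/(302.1·3270) = 1.607 mm
δ_BC = -21280·535/(759·97800) = -0.1534 mm
δ_CD = 8920·296/(796.5·2430) = 1.364 mm
δ = Σδ_i = 2.817 mm.

2.82 mm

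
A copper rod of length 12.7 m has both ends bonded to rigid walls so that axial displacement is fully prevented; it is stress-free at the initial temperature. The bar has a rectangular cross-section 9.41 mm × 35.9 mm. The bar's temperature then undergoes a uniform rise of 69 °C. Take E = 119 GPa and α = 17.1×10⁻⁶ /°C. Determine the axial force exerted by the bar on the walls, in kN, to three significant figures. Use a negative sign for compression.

Free thermal expansion αLΔT = 17.1e-6 · 12700 · 69 = 14.98 mm.
The walls impose strain ε = −(14.98)/12700 = -1.1799e-03; σ = Eε = 119000 · -1.1799e-03 = -140.4 MPa.
Wall reaction R = σ·A = -140.4·337.8 = -47430 N = -47.43 kN.

-47.4 kN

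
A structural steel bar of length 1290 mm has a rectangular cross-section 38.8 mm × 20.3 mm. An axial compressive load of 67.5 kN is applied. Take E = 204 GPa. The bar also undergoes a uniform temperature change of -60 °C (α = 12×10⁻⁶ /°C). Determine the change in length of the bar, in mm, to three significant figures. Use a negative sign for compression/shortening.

-1.47 mm

A = 787.6 mm².
δ_mech = NL/(AE) = -67500·1290/(787.6·204000) = -0.5419 mm.
δ_thermal = αLΔT = 12e-6·1290·-60 = -0.9288 mm.
δ = δ_mech + δ_thermal = -1.471 mm.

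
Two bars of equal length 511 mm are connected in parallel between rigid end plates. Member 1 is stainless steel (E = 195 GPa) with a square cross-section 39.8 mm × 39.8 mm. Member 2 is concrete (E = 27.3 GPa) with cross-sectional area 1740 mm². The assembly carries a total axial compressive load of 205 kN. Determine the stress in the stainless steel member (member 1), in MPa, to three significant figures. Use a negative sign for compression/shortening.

-112 MPa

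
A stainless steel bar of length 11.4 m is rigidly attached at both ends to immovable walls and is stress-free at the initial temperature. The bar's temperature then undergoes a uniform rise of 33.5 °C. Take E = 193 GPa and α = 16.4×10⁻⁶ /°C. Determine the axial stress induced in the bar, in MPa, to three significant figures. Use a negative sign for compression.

-106 MPa

Free thermal expansion αLΔT = 16.4e-6 · 11400 · 33.5 = 6.263 mm.
The walls impose strain ε = −(6.263)/11400 = -5.4940e-04; σ = Eε = 193000 · -5.4940e-04 = -106 MPa.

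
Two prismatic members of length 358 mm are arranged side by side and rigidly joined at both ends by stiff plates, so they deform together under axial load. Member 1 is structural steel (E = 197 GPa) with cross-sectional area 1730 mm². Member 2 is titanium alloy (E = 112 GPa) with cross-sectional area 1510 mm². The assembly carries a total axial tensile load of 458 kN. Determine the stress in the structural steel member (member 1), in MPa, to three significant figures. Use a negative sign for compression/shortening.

Equal strain + equilibrium ⇒ each member carries load in proportion to AE: A₁E₁ = 340800000 N, A₂E₂ = 169100000 N, ΣAE = 509900000 N.
σ₁ = P·E₁/ΣAE = 458000·197000/509900000 = 176.9 MPa.

177 MPa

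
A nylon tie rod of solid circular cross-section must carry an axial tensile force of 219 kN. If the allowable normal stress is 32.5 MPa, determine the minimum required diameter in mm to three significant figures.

Required area A ≥ P/σ_allow = 219000/32.5 = 6738 mm².
For a solid circular section, d ≥ √(4A/π) = 92.63 mm.

92.6 mm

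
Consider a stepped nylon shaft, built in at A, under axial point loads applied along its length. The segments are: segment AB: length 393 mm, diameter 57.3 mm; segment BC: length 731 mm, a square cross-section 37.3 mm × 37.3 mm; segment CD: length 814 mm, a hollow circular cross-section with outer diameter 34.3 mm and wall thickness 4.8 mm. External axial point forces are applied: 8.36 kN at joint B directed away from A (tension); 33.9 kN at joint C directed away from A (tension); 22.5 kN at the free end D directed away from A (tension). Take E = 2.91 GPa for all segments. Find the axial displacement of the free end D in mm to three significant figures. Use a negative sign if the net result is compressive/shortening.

27.7 mm

Internal axial forces (sectioning from the free end, tension +): N_CD = 22.5 kN, N_BC = 56.4 kN, N_AB = 64.76 kN.
A_AB = 2579 mm².
A_BC = 1391 mm².
A_CD = 444.8 mm².
δ_AB = 64760·393/(2579·2910) = 3.392 mm
δ_BC = 56400·731/(1391·2910) = 10.18 mm
δ_CD = 22500·814/(444.8·2910) = 14.15 mm
δ = Σδ_i = 27.72 mm.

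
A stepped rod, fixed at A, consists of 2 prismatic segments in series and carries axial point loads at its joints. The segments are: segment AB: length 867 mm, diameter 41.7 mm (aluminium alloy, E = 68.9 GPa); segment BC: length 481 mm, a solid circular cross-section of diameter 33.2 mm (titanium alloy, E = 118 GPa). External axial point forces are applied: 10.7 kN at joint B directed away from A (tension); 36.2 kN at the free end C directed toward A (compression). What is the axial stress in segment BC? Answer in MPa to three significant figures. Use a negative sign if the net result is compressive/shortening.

-41.8 MPa

Internal axial forces (sectioning from the free end, tension +): N_BC = -36.2 kN, N_AB = -25.5 kN.
A_BC = 865.7 mm².
σ_BC = N_BC/A_BC = -36200/865.7 = -41.82 MPa.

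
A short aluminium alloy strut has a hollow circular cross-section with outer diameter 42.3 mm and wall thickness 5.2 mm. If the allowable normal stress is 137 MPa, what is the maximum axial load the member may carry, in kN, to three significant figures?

A = 606.1 mm².
P_max = σ_allow · A = 137 · 606.1 = 83030 N = 83.03 kN.

83.0 kN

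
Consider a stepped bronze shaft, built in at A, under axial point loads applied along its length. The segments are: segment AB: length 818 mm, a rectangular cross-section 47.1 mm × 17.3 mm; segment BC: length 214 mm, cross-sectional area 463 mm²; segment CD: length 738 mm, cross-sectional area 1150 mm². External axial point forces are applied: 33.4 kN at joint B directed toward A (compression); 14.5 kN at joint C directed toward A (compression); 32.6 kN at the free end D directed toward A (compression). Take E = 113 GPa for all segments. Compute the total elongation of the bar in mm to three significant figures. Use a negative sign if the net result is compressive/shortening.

-1.09 mm

Internal axial forces (sectioning from the free end, tension +): N_CD = -32.6 kN, N_BC = -47.1 kN, N_AB = -80.5 kN.
A_AB = 814.8 mm².
δ_AB = -80500·818/(814.8·113000) = -0.7152 mm
δ_BC = -47100·214/(463·113000) = -0.1927 mm
δ_CD = -32600·738/(1150·113000) = -0.1851 mm
δ = Σδ_i = -1.093 mm.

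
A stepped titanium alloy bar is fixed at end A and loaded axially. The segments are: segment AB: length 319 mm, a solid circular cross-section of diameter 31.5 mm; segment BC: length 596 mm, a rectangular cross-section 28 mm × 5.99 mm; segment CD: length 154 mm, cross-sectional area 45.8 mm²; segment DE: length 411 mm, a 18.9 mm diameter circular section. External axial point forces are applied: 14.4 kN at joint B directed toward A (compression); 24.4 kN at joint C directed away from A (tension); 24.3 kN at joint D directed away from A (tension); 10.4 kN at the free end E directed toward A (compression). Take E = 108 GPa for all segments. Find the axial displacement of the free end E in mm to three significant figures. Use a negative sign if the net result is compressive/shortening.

1.64 mm

Internal axial forces (sectioning from the free end, tension +): N_DE = -10.4 kN, N_CD = 13.9 kN, N_BC = 38.3 kN, N_AB = 23.9 kN.
A_AB = 779.3 mm².
A_BC = 167.7 mm².
A_DE = 280.6 mm².
δ_AB = 23900·319/(779.3·108000) = 0.09058 mm
δ_BC = 38300·596/(167.7·108000) = 1.26 mm
δ_CD = 13900·154/(45.8·108000) = 0.4328 mm
δ_DE = -10400·411/(280.6·108000) = -0.1411 mm
δ = Σδ_i = 1.642 mm.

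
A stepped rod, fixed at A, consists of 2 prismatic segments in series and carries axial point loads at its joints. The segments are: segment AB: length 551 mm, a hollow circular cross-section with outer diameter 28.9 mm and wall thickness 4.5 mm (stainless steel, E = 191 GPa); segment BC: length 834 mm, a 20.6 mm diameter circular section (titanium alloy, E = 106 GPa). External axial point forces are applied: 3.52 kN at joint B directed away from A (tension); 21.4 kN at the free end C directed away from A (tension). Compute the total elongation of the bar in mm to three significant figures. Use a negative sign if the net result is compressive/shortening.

Internal axial forces (sectioning from the free end, tension +): N_BC = 21.4 kN, N_AB = 24.92 kN.
A_AB = 344.9 mm².
A_BC = 333.3 mm².
δ_AB = 24920·551/(344.9·191000) = 0.2084 mm
δ_BC = 21400·834/(333.3·106000) = 0.5052 mm
δ = Σδ_i = 0.7136 mm.

0.714 mm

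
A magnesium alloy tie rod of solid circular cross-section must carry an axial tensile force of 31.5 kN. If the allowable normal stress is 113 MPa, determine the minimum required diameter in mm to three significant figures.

18.8 mm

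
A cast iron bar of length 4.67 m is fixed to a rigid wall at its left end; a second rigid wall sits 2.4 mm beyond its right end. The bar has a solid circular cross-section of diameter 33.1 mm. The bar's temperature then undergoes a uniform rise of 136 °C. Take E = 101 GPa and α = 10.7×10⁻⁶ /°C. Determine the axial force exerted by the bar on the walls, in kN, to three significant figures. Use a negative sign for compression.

Free thermal expansion αLΔT = 10.7e-6 · 4670 · 136 = 6.796 mm.
The walls engage after the gap closes; constrained expansion = 6.796 − 2.4 = 4.396 mm.
The walls impose strain ε = −(4.396)/4670 = -9.4128e-04; σ = Eε = 101000 · -9.4128e-04 = -95.07 MPa.
Wall reaction R = σ·A = -95.07·860.5 = -81810 N = -81.81 kN.

-81.8 kN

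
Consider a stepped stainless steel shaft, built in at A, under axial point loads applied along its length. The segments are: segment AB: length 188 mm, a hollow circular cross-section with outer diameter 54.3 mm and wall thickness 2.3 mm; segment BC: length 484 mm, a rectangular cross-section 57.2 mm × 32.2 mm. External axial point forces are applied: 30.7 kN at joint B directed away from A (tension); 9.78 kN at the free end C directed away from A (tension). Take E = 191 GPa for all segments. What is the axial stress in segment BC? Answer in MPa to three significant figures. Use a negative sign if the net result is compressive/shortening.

Internal axial forces (sectioning from the free end, tension +): N_BC = 9.78 kN, N_AB = 40.48 kN.
A_BC = 1842 mm².
σ_BC = N_BC/A_BC = 9780/1842 = 5.31 MPa.

5.31 MPa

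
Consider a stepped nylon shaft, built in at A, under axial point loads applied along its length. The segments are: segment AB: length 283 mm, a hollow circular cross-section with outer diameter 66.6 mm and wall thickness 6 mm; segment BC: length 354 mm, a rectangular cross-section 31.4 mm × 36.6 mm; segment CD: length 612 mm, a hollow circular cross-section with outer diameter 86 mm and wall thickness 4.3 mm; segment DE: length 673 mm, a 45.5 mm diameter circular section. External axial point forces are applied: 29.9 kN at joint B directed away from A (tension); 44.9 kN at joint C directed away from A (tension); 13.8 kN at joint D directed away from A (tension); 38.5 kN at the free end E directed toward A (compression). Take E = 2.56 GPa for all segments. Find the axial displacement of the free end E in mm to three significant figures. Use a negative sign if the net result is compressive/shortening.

Internal axial forces (sectioning from the free end, tension +): N_DE = -38.5 kN, N_CD = -24.7 kN, N_BC = 20.2 kN, N_AB = 50.1 kN.
A_AB = 1142 mm².
A_BC = 1149 mm².
A_CD = 1104 mm².
A_DE = 1626 mm².
δ_AB = 50100·283/(1142·2560) = 4.849 mm
δ_BC = 20200·354/(1149·2560) = 2.431 mm
δ_CD = -24700·612/(1104·2560) = -5.35 mm
δ_DE = -38500·673/(1626·2560) = -6.225 mm
δ = Σδ_i = -4.296 mm.

-4.30 mm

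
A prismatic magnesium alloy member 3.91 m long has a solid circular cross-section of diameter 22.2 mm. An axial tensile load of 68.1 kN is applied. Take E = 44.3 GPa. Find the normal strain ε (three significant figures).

A = 387.1 mm².
σ = N/A = 175.9 MPa; ε = σ/E = 175.9/44300 = 3.971e-03.

0.00397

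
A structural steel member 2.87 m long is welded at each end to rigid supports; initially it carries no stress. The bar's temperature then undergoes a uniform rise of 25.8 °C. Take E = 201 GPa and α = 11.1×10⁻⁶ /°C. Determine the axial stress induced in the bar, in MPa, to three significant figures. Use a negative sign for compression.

-57.6 MPa

Free thermal expansion αLΔT = 11.1e-6 · 2870 · 25.8 = 0.8219 mm.
The walls impose strain ε = −(0.8219)/2870 = -2.8638e-04; σ = Eε = 201000 · -2.8638e-04 = -57.56 MPa.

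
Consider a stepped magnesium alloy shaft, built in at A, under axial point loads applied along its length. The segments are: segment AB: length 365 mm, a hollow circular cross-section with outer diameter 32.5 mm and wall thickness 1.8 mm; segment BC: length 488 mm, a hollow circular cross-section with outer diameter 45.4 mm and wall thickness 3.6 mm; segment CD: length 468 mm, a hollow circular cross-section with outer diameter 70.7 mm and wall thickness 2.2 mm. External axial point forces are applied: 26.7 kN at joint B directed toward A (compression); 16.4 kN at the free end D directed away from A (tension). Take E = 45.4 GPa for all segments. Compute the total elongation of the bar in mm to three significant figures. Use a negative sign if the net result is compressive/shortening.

0.253 mm

Internal axial forces (sectioning from the free end, tension +): N_CD = 16.4 kN, N_BC = 16.4 kN, N_AB = -10.3 kN.
A_AB = 173.6 mm².
A_BC = 472.7 mm².
A_CD = 473.4 mm².
δ_AB = -10300·365/(173.6·45400) = -0.477 mm
δ_BC = 16400·488/(472.7·45400) = 0.3729 mm
δ_CD = 16400·468/(473.4·45400) = 0.3571 mm
δ = Σδ_i = 0.253 mm.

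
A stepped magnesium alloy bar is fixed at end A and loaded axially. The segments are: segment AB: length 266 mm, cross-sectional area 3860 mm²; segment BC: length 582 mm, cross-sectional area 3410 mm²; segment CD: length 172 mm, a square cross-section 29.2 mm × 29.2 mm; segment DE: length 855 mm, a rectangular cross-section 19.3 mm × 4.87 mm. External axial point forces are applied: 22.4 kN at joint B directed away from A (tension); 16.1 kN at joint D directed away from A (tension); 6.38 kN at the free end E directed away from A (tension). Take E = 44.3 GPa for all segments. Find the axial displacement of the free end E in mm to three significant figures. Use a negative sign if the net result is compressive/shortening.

1.57 mm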